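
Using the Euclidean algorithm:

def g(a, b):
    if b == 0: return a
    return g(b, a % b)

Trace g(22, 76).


g(22, 76) = g(76, 22)
g(76, 22) = g(22, 10)
g(22, 10) = g(10, 2)
g(10, 2) = g(2, 0)
g(2, 0) = 2  (base case)

2


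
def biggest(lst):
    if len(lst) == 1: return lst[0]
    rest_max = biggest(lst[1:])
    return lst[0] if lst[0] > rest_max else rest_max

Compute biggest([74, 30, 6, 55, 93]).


biggest([74, 30, 6, 55, 93]): compare 74 with biggest([30, 6, 55, 93])
biggest([30, 6, 55, 93]): compare 30 with biggest([6, 55, 93])
biggest([6, 55, 93]): compare 6 with biggest([55, 93])
biggest([55, 93]): compare 55 with biggest([93])
biggest([93]) = 93  (base case)
Compare 55 with 93 -> 93
Compare 6 with 93 -> 93
Compare 30 with 93 -> 93
Compare 74 with 93 -> 93

93


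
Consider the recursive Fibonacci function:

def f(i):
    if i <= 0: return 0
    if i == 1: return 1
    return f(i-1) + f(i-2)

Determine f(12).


Computing f(12) bottom-up:
f(0) = 0
f(1) = 1
f(2) = f(1) + f(0) = 1 + 0 = 1
f(3) = f(2) + f(1) = 1 + 1 = 2
f(4) = f(3) + f(2) = 2 + 1 = 3
f(5) = f(4) + f(3) = 3 + 2 = 5
f(6) = f(5) + f(4) = 5 + 3 = 8
f(7) = f(6) + f(5) = 8 + 5 = 13
f(8) = f(7) + f(6) = 13 + 8 = 21
f(9) = f(8) + f(7) = 21 + 13 = 34
f(10) = f(9) + f(8) = 34 + 21 = 55
f(11) = f(10) + f(9) = 55 + 34 = 89
f(12) = f(11) + f(10) = 89 + 55 = 144

144


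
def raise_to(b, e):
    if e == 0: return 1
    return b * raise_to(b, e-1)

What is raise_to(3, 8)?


raise_to(3, 8)
= 3 * raise_to(3, 7)
= 3 * 3 * raise_to(3, 6)
= 3 * 3 * 3 * raise_to(3, 5)
= 3 * 3 * 3 * 3 * raise_to(3, 4)
= 3 * 3 * 3 * 3 * 3 * raise_to(3, 3)
= 3 * 3 * 3 * 3 * 3 * 3 * raise_to(3, 2)
= 3 * 3 * 3 * 3 * 3 * 3 * 3 * raise_to(3, 1)
= 3 * 3 * 3 * 3 * 3 * 3 * 3 * 3 * raise_to(3, 0)
= 3 * 3 * 3 * 3 * 3 * 3 * 3 * 3 * 1
= 6561

6561


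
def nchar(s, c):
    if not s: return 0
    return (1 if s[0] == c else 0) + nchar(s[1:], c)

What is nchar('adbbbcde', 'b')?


s[0]='a' != 'b' -> 0
s[0]='d' != 'b' -> 0
s[0]='b' == 'b' -> 1
s[0]='b' == 'b' -> 1
s[0]='b' == 'b' -> 1
s[0]='c' != 'b' -> 0
s[0]='d' != 'b' -> 0
s[0]='e' != 'b' -> 0
Sum: 0 + 0 + 1 + 1 + 1 + 0 + 0 + 0 = 3

3


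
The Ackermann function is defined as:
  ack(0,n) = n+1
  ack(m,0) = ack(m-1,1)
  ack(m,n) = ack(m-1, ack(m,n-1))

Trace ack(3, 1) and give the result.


ack(3, 1) = ack(2, ack(3, 0))
  ack(3, 0) = ack(2, 1)
    ack(2, 1) = ack(1, ack(2, 0))
      ack(2, 0) = ack(1, 1)
        ack(1, 1) = ack(0, ack(1, 0))
          ack(1, 0) = ack(0, 1)
          ack(0, 1) = 2
          = ack(0, 2)
          ack(0, 2) = 3
      = ack(1, 3)
      ack(1, 3) = ack(0, ack(1, 2))
        ack(1, 2) = ack(0, ack(1, 1))
          ack(1, 1) = ack(0, ack(1, 0))
          ack(1, 0) = ack(0, 1)
          ack(0, 1) = 2
            = ack(0, 2)
          ack(0, 2) = 3
          = ack(0, 3)
          ack(0, 3) = 4
        = ack(0, 4)
        ack(0, 4) = 5
  = ack(2, 5)
  ack(2, 5) = ack(1, ack(2, 4))
    ack(2, 4) = ack(1, ack(2, 3))
      ack(2, 3) = ack(1, ack(2, 2))
... (trace truncated)
Result: ack(3, 1) = 13

13


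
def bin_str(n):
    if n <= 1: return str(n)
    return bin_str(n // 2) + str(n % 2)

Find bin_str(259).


bin_str(259) = bin_str(129) + '1'
bin_str(129) = bin_str(64) + '1'
bin_str(64) = bin_str(32) + '0'
bin_str(32) = bin_str(16) + '0'
bin_str(16) = bin_str(8) + '0'
bin_str(8) = bin_str(4) + '0'
bin_str(4) = bin_str(2) + '0'
bin_str(2) = bin_str(1) + '0'
bin_str(1) = '1'  (base case)
Concatenating: '1' + '0' + '0' + '0' + '0' + '0' + '0' + '1' + '1' = '100000011'

100000011


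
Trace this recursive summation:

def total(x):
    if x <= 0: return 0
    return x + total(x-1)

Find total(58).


total(58)
= 58 + 57 + 56 + 55 + 54 + 53 + 52 + 51 + 50 + 49 + 48 + 47 + 46 + 45 + 44 + 43 + 42 + 41 + 40 + 39 + 38 + 37 + 36 + 35 + 34 + 33 + 32 + 31 + 30 + 29 + 28 + 27 + 26 + 25 + 24 + 23 + 22 + 21 + 20 + 19 + 18 + 17 + 16 + 15 + 14 + 13 + 12 + 11 + 10 + 9 + 8 + 7 + 6 + 5 + 4 + 3 + 2 + 1 + total(0)
= 58 + 57 + 56 + 55 + 54 + 53 + 52 + 51 + 50 + 49 + 48 + 47 + 46 + 45 + 44 + 43 + 42 + 41 + 40 + 39 + 38 + 37 + 36 + 35 + 34 + 33 + 32 + 31 + 30 + 29 + 28 + 27 + 26 + 25 + 24 + 23 + 22 + 21 + 20 + 19 + 18 + 17 + 16 + 15 + 14 + 13 + 12 + 11 + 10 + 9 + 8 + 7 + 6 + 5 + 4 + 3 + 2 + 1 + 0
= 1711

1711


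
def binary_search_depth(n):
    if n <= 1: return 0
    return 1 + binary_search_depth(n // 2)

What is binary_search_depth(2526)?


2526 / 2 = 1263
1263 / 2 = 631
631 / 2 = 315
315 / 2 = 157
157 / 2 = 78
78 / 2 = 39
39 / 2 = 19
19 / 2 = 9
9 / 2 = 4
4 / 2 = 2
2 / 2 = 1
Reached 1 after 11 halvings

11


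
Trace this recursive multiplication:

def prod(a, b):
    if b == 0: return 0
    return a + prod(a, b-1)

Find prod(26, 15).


prod(26, 15) = 26 + prod(26, 14)
prod(26, 14) = 26 + prod(26, 13)
prod(26, 13) = 26 + prod(26, 12)
prod(26, 12) = 26 + prod(26, 11)
prod(26, 11) = 26 + prod(26, 10)
prod(26, 10) = 26 + prod(26, 9)
prod(26, 9) = 26 + prod(26, 8)
prod(26, 8) = 26 + prod(26, 7)
prod(26, 7) = 26 + prod(26, 6)
prod(26, 6) = 26 + prod(26, 5)
prod(26, 5) = 26 + prod(26, 4)
prod(26, 4) = 26 + prod(26, 3)
prod(26, 3) = 26 + prod(26, 2)
prod(26, 2) = 26 + prod(26, 1)
prod(26, 1) = 26 + prod(26, 0)
prod(26, 0) = 0  (base case)
Total: 26 + 26 + 26 + 26 + 26 + 26 + 26 + 26 + 26 + 26 + 26 + 26 + 26 + 26 + 26 + 0 = 390

390


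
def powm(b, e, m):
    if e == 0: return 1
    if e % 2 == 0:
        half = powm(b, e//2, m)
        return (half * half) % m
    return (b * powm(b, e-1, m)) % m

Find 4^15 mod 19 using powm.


powm(4, 15, 19): e is odd, compute powm(4, 14, 19)
  powm(4, 14, 19): e is even, compute powm(4, 7, 19)
    powm(4, 7, 19): e is odd, compute powm(4, 6, 19)
      powm(4, 6, 19): e is even, compute powm(4, 3, 19)
        powm(4, 3, 19): e is odd, compute powm(4, 2, 19)
          powm(4, 2, 19): e is even, compute powm(4, 1, 19)
          powm(4, 1, 19): e is odd, compute powm(4, 0, 19)
          powm(4, 0, 19) = 1
          (4 * 1) % 19 = 4
          half=4, (4*4) % 19 = 16
        (4 * 16) % 19 = 7
      half=7, (7*7) % 19 = 11
    (4 * 11) % 19 = 6
  half=6, (6*6) % 19 = 17
(4 * 17) % 19 = 11

11


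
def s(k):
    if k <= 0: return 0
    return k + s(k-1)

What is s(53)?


s(53)
= 53 + 52 + 51 + 50 + 49 + 48 + 47 + 46 + 45 + 44 + 43 + 42 + 41 + 40 + 39 + 38 + 37 + 36 + 35 + 34 + 33 + 32 + 31 + 30 + 29 + 28 + 27 + 26 + 25 + 24 + 23 + 22 + 21 + 20 + 19 + 18 + 17 + 16 + 15 + 14 + 13 + 12 + 11 + 10 + 9 + 8 + 7 + 6 + 5 + 4 + 3 + 2 + 1 + s(0)
= 53 + 52 + 51 + 50 + 49 + 48 + 47 + 46 + 45 + 44 + 43 + 42 + 41 + 40 + 39 + 38 + 37 + 36 + 35 + 34 + 33 + 32 + 31 + 30 + 29 + 28 + 27 + 26 + 25 + 24 + 23 + 22 + 21 + 20 + 19 + 18 + 17 + 16 + 15 + 14 + 13 + 12 + 11 + 10 + 9 + 8 + 7 + 6 + 5 + 4 + 3 + 2 + 1 + 0
= 1431

1431


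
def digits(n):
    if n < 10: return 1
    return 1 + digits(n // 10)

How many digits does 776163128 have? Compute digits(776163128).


digits(776163128) = 1 + digits(77616312)
digits(77616312) = 1 + digits(7761631)
digits(7761631) = 1 + digits(776163)
digits(776163) = 1 + digits(77616)
digits(77616) = 1 + digits(7761)
digits(7761) = 1 + digits(776)
digits(776) = 1 + digits(77)
digits(77) = 1 + digits(7)
digits(7) = 1  (base case: 7 < 10)
Unwinding: 1 + 1 + 1 + 1 + 1 + 1 + 1 + 1 + 1 = 9

9


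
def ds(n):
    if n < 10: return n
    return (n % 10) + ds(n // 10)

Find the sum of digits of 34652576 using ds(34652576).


ds(34652576) = 6 + ds(3465257)
ds(3465257) = 7 + ds(346525)
ds(346525) = 5 + ds(34652)
ds(34652) = 2 + ds(3465)
ds(3465) = 5 + ds(346)
ds(346) = 6 + ds(34)
ds(34) = 4 + ds(3)
ds(3) = 3  (base case)
Total: 6 + 7 + 5 + 2 + 5 + 6 + 4 + 3 = 38

38


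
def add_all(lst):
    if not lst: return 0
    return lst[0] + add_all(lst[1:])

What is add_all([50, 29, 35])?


add_all([50, 29, 35]) = 50 + add_all([29, 35])
add_all([29, 35]) = 29 + add_all([35])
add_all([35]) = 35 + add_all([])
add_all([]) = 0  (base case)
Total: 50 + 29 + 35 + 0 = 114

114


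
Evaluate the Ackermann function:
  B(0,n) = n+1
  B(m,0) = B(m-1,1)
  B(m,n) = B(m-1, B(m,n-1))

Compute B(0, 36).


B(0, 36) = 37
Result: B(0, 36) = 37

37


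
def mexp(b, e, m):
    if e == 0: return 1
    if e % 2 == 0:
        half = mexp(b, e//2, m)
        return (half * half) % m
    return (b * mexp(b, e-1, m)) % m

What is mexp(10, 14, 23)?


mexp(10, 14, 23): e is even, compute mexp(10, 7, 23)
  mexp(10, 7, 23): e is odd, compute mexp(10, 6, 23)
    mexp(10, 6, 23): e is even, compute mexp(10, 3, 23)
      mexp(10, 3, 23): e is odd, compute mexp(10, 2, 23)
        mexp(10, 2, 23): e is even, compute mexp(10, 1, 23)
          mexp(10, 1, 23): e is odd, compute mexp(10, 0, 23)
          mexp(10, 0, 23) = 1
          (10 * 1) % 23 = 10
        half=10, (10*10) % 23 = 8
      (10 * 8) % 23 = 11
    half=11, (11*11) % 23 = 6
  (10 * 6) % 23 = 14
half=14, (14*14) % 23 = 12

12


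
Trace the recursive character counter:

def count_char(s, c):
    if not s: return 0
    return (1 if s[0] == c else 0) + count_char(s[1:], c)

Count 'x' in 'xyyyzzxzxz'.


s[0]='x' == 'x' -> 1
s[0]='y' != 'x' -> 0
s[0]='y' != 'x' -> 0
s[0]='y' != 'x' -> 0
s[0]='z' != 'x' -> 0
s[0]='z' != 'x' -> 0
s[0]='x' == 'x' -> 1
s[0]='z' != 'x' -> 0
s[0]='x' == 'x' -> 1
s[0]='z' != 'x' -> 0
Sum: 1 + 0 + 0 + 0 + 0 + 0 + 1 + 0 + 1 + 0 = 3

3


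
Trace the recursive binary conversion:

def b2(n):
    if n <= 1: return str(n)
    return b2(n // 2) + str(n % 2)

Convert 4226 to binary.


b2(4226) = b2(2113) + '0'
b2(2113) = b2(1056) + '1'
b2(1056) = b2(528) + '0'
b2(528) = b2(264) + '0'
b2(264) = b2(132) + '0'
b2(132) = b2(66) + '0'
b2(66) = b2(33) + '0'
b2(33) = b2(16) + '1'
b2(16) = b2(8) + '0'
b2(8) = b2(4) + '0'
b2(4) = b2(2) + '0'
b2(2) = b2(1) + '0'
b2(1) = '1'  (base case)
Concatenating: '1' + '0' + '0' + '0' + '0' + '1' + '0' + '0' + '0' + '0' + '0' + '1' + '0' = '1000010000010'

1000010000010


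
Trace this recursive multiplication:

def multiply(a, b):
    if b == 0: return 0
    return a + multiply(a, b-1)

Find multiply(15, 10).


multiply(15, 10) = 15 + multiply(15, 9)
multiply(15, 9) = 15 + multiply(15, 8)
multiply(15, 8) = 15 + multiply(15, 7)
multiply(15, 7) = 15 + multiply(15, 6)
multiply(15, 6) = 15 + multiply(15, 5)
multiply(15, 5) = 15 + multiply(15, 4)
multiply(15, 4) = 15 + multiply(15, 3)
multiply(15, 3) = 15 + multiply(15, 2)
multiply(15, 2) = 15 + multiply(15, 1)
multiply(15, 1) = 15 + multiply(15, 0)
multiply(15, 0) = 0  (base case)
Total: 15 + 15 + 15 + 15 + 15 + 15 + 15 + 15 + 15 + 15 + 0 = 150

150


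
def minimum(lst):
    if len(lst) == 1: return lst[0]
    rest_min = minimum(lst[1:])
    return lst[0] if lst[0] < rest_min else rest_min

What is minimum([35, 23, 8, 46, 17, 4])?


minimum([35, 23, 8, 46, 17, 4]): compare 35 with minimum([23, 8, 46, 17, 4])
minimum([23, 8, 46, 17, 4]): compare 23 with minimum([8, 46, 17, 4])
minimum([8, 46, 17, 4]): compare 8 with minimum([46, 17, 4])
minimum([46, 17, 4]): compare 46 with minimum([17, 4])
minimum([17, 4]): compare 17 with minimum([4])
minimum([4]) = 4  (base case)
Compare 17 with 4 -> 4
Compare 46 with 4 -> 4
Compare 8 with 4 -> 4
Compare 23 with 4 -> 4
Compare 35 with 4 -> 4

4


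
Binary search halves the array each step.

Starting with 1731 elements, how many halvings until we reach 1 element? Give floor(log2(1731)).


1731 / 2 = 865
865 / 2 = 432
432 / 2 = 216
216 / 2 = 108
108 / 2 = 54
54 / 2 = 27
27 / 2 = 13
13 / 2 = 6
6 / 2 = 3
3 / 2 = 1
Reached 1 after 10 halvings

10


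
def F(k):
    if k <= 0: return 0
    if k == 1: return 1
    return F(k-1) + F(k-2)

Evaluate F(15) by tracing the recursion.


Computing F(15) bottom-up:
F(0) = 0
F(1) = 1
F(2) = F(1) + F(0) = 1 + 0 = 1
F(3) = F(2) + F(1) = 1 + 1 = 2
F(4) = F(3) + F(2) = 2 + 1 = 3
F(5) = F(4) + F(3) = 3 + 2 = 5
F(6) = F(5) + F(4) = 5 + 3 = 8
F(7) = F(6) + F(5) = 8 + 5 = 13
F(8) = F(7) + F(6) = 13 + 8 = 21
F(9) = F(8) + F(7) = 21 + 13 = 34
F(10) = F(9) + F(8) = 34 + 21 = 55
F(11) = F(10) + F(9) = 55 + 34 = 89
F(12) = F(11) + F(10) = 89 + 55 = 144
F(13) = F(12) + F(11) = 144 + 89 = 233
F(14) = F(13) + F(12) = 233 + 144 = 377
F(15) = F(14) + F(13) = 377 + 233 = 610

610


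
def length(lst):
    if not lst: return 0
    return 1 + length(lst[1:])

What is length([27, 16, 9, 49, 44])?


length([27, 16, 9, 49, 44]) = 1 + length([16, 9, 49, 44])
length([16, 9, 49, 44]) = 1 + length([9, 49, 44])
length([9, 49, 44]) = 1 + length([49, 44])
length([49, 44]) = 1 + length([44])
length([44]) = 1 + length([])
length([]) = 0  (base case)
Unwinding: 1 + 1 + 1 + 1 + 1 + 0 = 5

5


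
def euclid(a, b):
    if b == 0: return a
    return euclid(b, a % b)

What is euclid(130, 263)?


euclid(130, 263) = euclid(263, 130)
euclid(263, 130) = euclid(130, 3)
euclid(130, 3) = euclid(3, 1)
euclid(3, 1) = euclid(1, 0)
euclid(1, 0) = 1  (base case)

1


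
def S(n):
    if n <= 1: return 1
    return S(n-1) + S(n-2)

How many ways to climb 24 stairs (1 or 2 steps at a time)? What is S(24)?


Building up from base cases:
S(0) = 1
S(1) = 1
S(2) = S(1) + S(0) = 1 + 1 = 2
S(3) = S(2) + S(1) = 2 + 1 = 3
S(4) = S(3) + S(2) = 3 + 2 = 5
S(5) = S(4) + S(3) = 5 + 3 = 8
S(6) = S(5) + S(4) = 8 + 5 = 13
S(7) = S(6) + S(5) = 13 + 8 = 21
S(8) = S(7) + S(6) = 21 + 13 = 34
S(9) = S(8) + S(7) = 34 + 21 = 55
S(10) = S(9) + S(8) = 55 + 34 = 89
S(11) = S(10) + S(9) = 89 + 55 = 144
S(12) = S(11) + S(10) = 144 + 89 = 233
S(13) = S(12) + S(11) = 233 + 144 = 377
S(14) = S(13) + S(12) = 377 + 233 = 610
S(15) = S(14) + S(13) = 610 + 377 = 987
S(16) = S(15) + S(14) = 987 + 610 = 1597
S(17) = S(16) + S(15) = 1597 + 987 = 2584
S(18) = S(17) + S(16) = 2584 + 1597 = 4181
S(19) = S(18) + S(17) = 4181 + 2584 = 6765
S(20) = S(19) + S(18) = 6765 + 4181 = 10946
S(21) = S(20) + S(19) = 10946 + 6765 = 17711
S(22) = S(21) + S(20) = 17711 + 10946 = 28657
S(23) = S(22) + S(21) = 28657 + 17711 = 46368
S(24) = S(23) + S(22) = 46368 + 28657 = 75025

75025


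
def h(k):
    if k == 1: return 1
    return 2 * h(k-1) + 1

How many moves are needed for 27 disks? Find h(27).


h(27) = 2 * h(26) + 1
h(26) = 2 * h(25) + 1
h(25) = 2 * h(24) + 1
h(24) = 2 * h(23) + 1
h(23) = 2 * h(22) + 1
h(22) = 2 * h(21) + 1
h(21) = 2 * h(20) + 1
h(20) = 2 * h(19) + 1
h(19) = 2 * h(18) + 1
h(18) = 2 * h(17) + 1
h(17) = 2 * h(16) + 1
h(16) = 2 * h(15) + 1
h(15) = 2 * h(14) + 1
h(14) = 2 * h(13) + 1
h(13) = 2 * h(12) + 1
h(12) = 2 * h(11) + 1
h(11) = 2 * h(10) + 1
h(10) = 2 * h(9) + 1
h(9) = 2 * h(8) + 1
h(8) = 2 * h(7) + 1
h(7) = 2 * h(6) + 1
h(6) = 2 * h(5) + 1
h(5) = 2 * h(4) + 1
h(4) = 2 * h(3) + 1
h(3) = 2 * h(2) + 1
h(2) = 2 * h(1) + 1
h(1) = 1  (base case)
h(2) = 2 * 1 + 1 = 3
h(3) = 2 * 3 + 1 = 7
h(4) = 2 * 7 + 1 = 15
h(5) = 2 * 15 + 1 = 31
h(6) = 2 * 31 + 1 = 63
h(7) = 2 * 63 + 1 = 127
h(8) = 2 * 127 + 1 = 255
h(9) = 2 * 255 + 1 = 511
h(10) = 2 * 511 + 1 = 1023
h(11) = 2 * 1023 + 1 = 2047
h(12) = 2 * 2047 + 1 = 4095
h(13) = 2 * 4095 + 1 = 8191
h(14) = 2 * 8191 + 1 = 16383
h(15) = 2 * 16383 + 1 = 32767
h(16) = 2 * 32767 + 1 = 65535
h(17) = 2 * 65535 + 1 = 131071
h(18) = 2 * 131071 + 1 = 262143
h(19) = 2 * 262143 + 1 = 524287
h(20) = 2 * 524287 + 1 = 1048575
h(21) = 2 * 1048575 + 1 = 2097151
h(22) = 2 * 2097151 + 1 = 4194303
h(23) = 2 * 4194303 + 1 = 8388607
h(24) = 2 * 8388607 + 1 = 16777215
h(25) = 2 * 16777215 + 1 = 33554431
h(26) = 2 * 33554431 + 1 = 67108863
h(27) = 2 * 67108863 + 1 = 134217727

134217727


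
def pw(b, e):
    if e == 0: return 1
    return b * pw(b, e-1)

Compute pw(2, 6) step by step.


pw(2, 6)
= 2 * pw(2, 5)
= 2 * 2 * pw(2, 4)
= 2 * 2 * 2 * pw(2, 3)
= 2 * 2 * 2 * 2 * pw(2, 2)
= 2 * 2 * 2 * 2 * 2 * pw(2, 1)
= 2 * 2 * 2 * 2 * 2 * 2 * pw(2, 0)
= 2 * 2 * 2 * 2 * 2 * 2 * 1
= 64

64


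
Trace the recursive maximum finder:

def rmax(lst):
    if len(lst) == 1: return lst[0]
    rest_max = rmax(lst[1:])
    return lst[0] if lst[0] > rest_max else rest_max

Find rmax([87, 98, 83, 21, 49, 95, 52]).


rmax([87, 98, 83, 21, 49, 95, 52]): compare 87 with rmax([98, 83, 21, 49, 95, 52])
rmax([98, 83, 21, 49, 95, 52]): compare 98 with rmax([83, 21, 49, 95, 52])
rmax([83, 21, 49, 95, 52]): compare 83 with rmax([21, 49, 95, 52])
rmax([21, 49, 95, 52]): compare 21 with rmax([49, 95, 52])
rmax([49, 95, 52]): compare 49 with rmax([95, 52])
rmax([95, 52]): compare 95 with rmax([52])
rmax([52]) = 52  (base case)
Compare 95 with 52 -> 95
Compare 49 with 95 -> 95
Compare 21 with 95 -> 95
Compare 83 with 95 -> 95
Compare 98 with 95 -> 98
Compare 87 with 98 -> 98

98


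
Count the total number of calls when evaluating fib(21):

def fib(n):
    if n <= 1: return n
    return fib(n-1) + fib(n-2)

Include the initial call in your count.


Let C(n) = total calls for fib(n)
C(0) = 1, C(1) = 1
C(2) = 1 + C(1) + C(0) = 1 + 1 + 1 = 3
C(3) = 1 + C(2) + C(1) = 1 + 3 + 1 = 5
C(4) = 1 + C(3) + C(2) = 1 + 5 + 3 = 9
C(5) = 1 + C(4) + C(3) = 1 + 9 + 5 = 15
C(6) = 1 + C(5) + C(4) = 1 + 15 + 9 = 25
C(7) = 1 + C(6) + C(5) = 1 + 25 + 15 = 41
C(8) = 1 + C(7) + C(6) = 1 + 41 + 25 = 67
C(9) = 1 + C(8) + C(7) = 1 + 67 + 41 = 109
C(10) = 1 + C(9) + C(8) = 1 + 109 + 67 = 177
C(11) = 1 + C(10) + C(9) = 1 + 177 + 109 = 287
C(12) = 1 + C(11) + C(10) = 1 + 287 + 177 = 465
C(13) = 1 + C(12) + C(11) = 1 + 465 + 287 = 753
C(14) = 1 + C(13) + C(12) = 1 + 753 + 465 = 1219
C(15) = 1 + C(14) + C(13) = 1 + 1219 + 753 = 1973
C(16) = 1 + C(15) + C(14) = 1 + 1973 + 1219 = 3193
C(17) = 1 + C(16) + C(15) = 1 + 3193 + 1973 = 5167
C(18) = 1 + C(17) + C(16) = 1 + 5167 + 3193 = 8361
C(19) = 1 + C(18) + C(17) = 1 + 8361 + 5167 = 13529
C(20) = 1 + C(19) + C(18) = 1 + 13529 + 8361 = 21891
C(21) = 1 + C(20) + C(19) = 1 + 21891 + 13529 = 35421

35421


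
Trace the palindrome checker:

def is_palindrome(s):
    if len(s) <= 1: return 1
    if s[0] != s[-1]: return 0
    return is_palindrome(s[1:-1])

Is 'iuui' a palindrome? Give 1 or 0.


is_palindrome('iuui'): s[0]='i' == s[-1]='i' -> check is_palindrome('uu')
is_palindrome('uu'): s[0]='u' == s[-1]='u' -> check is_palindrome('')
is_palindrome(''): len <= 1 -> return 1  (base case)
Result: 1 (palindrome)

1


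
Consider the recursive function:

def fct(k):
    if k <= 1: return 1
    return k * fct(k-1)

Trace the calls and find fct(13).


fct(13)
= 13 * fct(12)
= 13 * 12 * fct(11)
= 13 * 12 * 11 * fct(10)
= 13 * 12 * 11 * 10 * fct(9)
= 13 * 12 * 11 * 10 * 9 * fct(8)
= 13 * 12 * 11 * 10 * 9 * 8 * fct(7)
= 13 * 12 * 11 * 10 * 9 * 8 * 7 * fct(6)
= 13 * 12 * 11 * 10 * 9 * 8 * 7 * 6 * fct(5)
= 13 * 12 * 11 * 10 * 9 * 8 * 7 * 6 * 5 * fct(4)
= 13 * 12 * 11 * 10 * 9 * 8 * 7 * 6 * 5 * 4 * fct(3)
= 13 * 12 * 11 * 10 * 9 * 8 * 7 * 6 * 5 * 4 * 3 * fct(2)
= 13 * 12 * 11 * 10 * 9 * 8 * 7 * 6 * 5 * 4 * 3 * 2 * fct(1)
= 13 * 12 * 11 * 10 * 9 * 8 * 7 * 6 * 5 * 4 * 3 * 2 * 1
= 6227020800

6227020800


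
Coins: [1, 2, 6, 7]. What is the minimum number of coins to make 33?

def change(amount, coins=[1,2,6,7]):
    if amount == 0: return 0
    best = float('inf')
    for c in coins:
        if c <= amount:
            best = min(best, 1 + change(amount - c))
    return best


Building up with DP:
change(0) = 0
change(1) = min(1+change(0)=1+0=1) = 1
change(2) = min(1+change(1)=1+1=2, 1+change(0)=1+0=1) = 1
change(3) = min(1+change(2)=1+1=2, 1+change(1)=1+1=2) = 2
change(4) = min(1+change(3)=1+2=3, 1+change(2)=1+1=2) = 2
change(5) = min(1+change(4)=1+2=3, 1+change(3)=1+2=3) = 3
change(6) = min(1+change(5)=1+3=4, 1+change(4)=1+2=3, 1+change(0)=1+0=1) = 1
change(7) = min(1+change(6)=1+1=2, 1+change(5)=1+3=4, 1+change(1)=1+1=2, 1+change(0)=1+0=1) = 1
change(8) = min(1+change(7)=1+1=2, 1+change(6)=1+1=2, 1+change(2)=1+1=2, 1+change(1)=1+1=2) = 2
change(9) = min(1+change(8)=1+2=3, 1+change(7)=1+1=2, 1+change(3)=1+2=3, 1+change(2)=1+1=2) = 2
change(10) = min(1+change(9)=1+2=3, 1+change(8)=1+2=3, 1+change(4)=1+2=3, 1+change(3)=1+2=3) = 3
change(11) = min(1+change(10)=1+3=4, 1+change(9)=1+2=3, 1+change(5)=1+3=4, 1+change(4)=1+2=3) = 3
change(12) = min(1+change(11)=1+3=4, 1+change(10)=1+3=4, 1+change(6)=1+1=2, 1+change(5)=1+3=4) = 2
change(13) = min(1+change(12)=1+2=3, 1+change(11)=1+3=4, 1+change(7)=1+1=2, 1+change(6)=1+1=2) = 2
change(14) = min(1+change(13)=1+2=3, 1+change(12)=1+2=3, 1+change(8)=1+2=3, 1+change(7)=1+1=2) = 2
change(15) = min(1+change(14)=1+2=3, 1+change(13)=1+2=3, 1+change(9)=1+2=3, 1+change(8)=1+2=3) = 3
change(16) = min(1+change(15)=1+3=4, 1+change(14)=1+2=3, 1+change(10)=1+3=4, 1+change(9)=1+2=3) = 3
change(17) = min(1+change(16)=1+3=4, 1+change(15)=1+3=4, 1+change(11)=1+3=4, 1+change(10)=1+3=4) = 4
change(18) = min(1+change(17)=1+4=5, 1+change(16)=1+3=4, 1+change(12)=1+2=3, 1+change(11)=1+3=4) = 3
change(19) = min(1+change(18)=1+3=4, 1+change(17)=1+4=5, 1+change(13)=1+2=3, 1+change(12)=1+2=3) = 3
change(20) = min(1+change(19)=1+3=4, 1+change(18)=1+3=4, 1+change(14)=1+2=3, 1+change(13)=1+2=3) = 3
change(21) = min(1+change(20)=1+3=4, 1+change(19)=1+3=4, 1+change(15)=1+3=4, 1+change(14)=1+2=3) = 3
change(22) = min(1+change(21)=1+3=4, 1+change(20)=1+3=4, 1+change(16)=1+3=4, 1+change(15)=1+3=4) = 4
change(23) = min(1+change(22)=1+4=5, 1+change(21)=1+3=4, 1+change(17)=1+4=5, 1+change(16)=1+3=4) = 4
change(24) = min(1+change(23)=1+4=5, 1+change(22)=1+4=5, 1+change(18)=1+3=4, 1+change(17)=1+4=5) = 4
change(25) = min(1+change(24)=1+4=5, 1+change(23)=1+4=5, 1+change(19)=1+3=4, 1+change(18)=1+3=4) = 4
change(26) = min(1+change(25)=1+4=5, 1+change(24)=1+4=5, 1+change(20)=1+3=4, 1+change(19)=1+3=4) = 4
change(27) = min(1+change(26)=1+4=5, 1+change(25)=1+4=5, 1+change(21)=1+3=4, 1+change(20)=1+3=4) = 4
change(28) = min(1+change(27)=1+4=5, 1+change(26)=1+4=5, 1+change(22)=1+4=5, 1+change(21)=1+3=4) = 4
change(29) = min(1+change(28)=1+4=5, 1+change(27)=1+4=5, 1+change(23)=1+4=5, 1+change(22)=1+4=5) = 5
change(30) = min(1+change(29)=1+5=6, 1+change(28)=1+4=5, 1+change(24)=1+4=5, 1+change(23)=1+4=5) = 5
change(31) = min(1+change(30)=1+5=6, 1+change(29)=1+5=6, 1+change(25)=1+4=5, 1+change(24)=1+4=5) = 5
change(32) = min(1+change(31)=1+5=6, 1+change(30)=1+5=6, 1+change(26)=1+4=5, 1+change(25)=1+4=5) = 5
change(33) = min(1+change(32)=1+5=6, 1+change(31)=1+5=6, 1+change(27)=1+4=5, 1+change(26)=1+4=5) = 5

5


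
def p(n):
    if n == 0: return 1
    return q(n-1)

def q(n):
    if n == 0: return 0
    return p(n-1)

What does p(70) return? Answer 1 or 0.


p(70) = q(69)
q(69) = p(68)
p(68) = q(67)
q(67) = p(66)
p(66) = q(65)
q(65) = p(64)
p(64) = q(63)
q(63) = p(62)
p(62) = q(61)
q(61) = p(60)
p(60) = q(59)
q(59) = p(58)
p(58) = q(57)
q(57) = p(56)
p(56) = q(55)
q(55) = p(54)
p(54) = q(53)
q(53) = p(52)
p(52) = q(51)
q(51) = p(50)
p(50) = q(49)
q(49) = p(48)
p(48) = q(47)
q(47) = p(46)
p(46) = q(45)
q(45) = p(44)
p(44) = q(43)
q(43) = p(42)
p(42) = q(41)
q(41) = p(40)
p(40) = q(39)
q(39) = p(38)
p(38) = q(37)
q(37) = p(36)
p(36) = q(35)
q(35) = p(34)
p(34) = q(33)
q(33) = p(32)
p(32) = q(31)
q(31) = p(30)
p(30) = q(29)
q(29) = p(28)
p(28) = q(27)
q(27) = p(26)
p(26) = q(25)
q(25) = p(24)
p(24) = q(23)
q(23) = p(22)
p(22) = q(21)
q(21) = p(20)
p(20) = q(19)
q(19) = p(18)
p(18) = q(17)
q(17) = p(16)
p(16) = q(15)
q(15) = p(14)
p(14) = q(13)
q(13) = p(12)
p(12) = q(11)
q(11) = p(10)
p(10) = q(9)
q(9) = p(8)
p(8) = q(7)
q(7) = p(6)
p(6) = q(5)
q(5) = p(4)
p(4) = q(3)
q(3) = p(2)
p(2) = q(1)
q(1) = p(0)
p(0) = 1  (base case)
Result: 1

1


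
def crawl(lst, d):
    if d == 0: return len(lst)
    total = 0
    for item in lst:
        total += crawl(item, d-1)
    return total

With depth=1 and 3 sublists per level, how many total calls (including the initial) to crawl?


At depth 0 (root): 1 call
At depth 1: each of 1 parents calls crawl on 3 children = 3 calls
Total: 1 + 3 = 4

4


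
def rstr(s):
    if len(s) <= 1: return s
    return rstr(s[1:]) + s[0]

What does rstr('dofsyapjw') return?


rstr('dofsyapjw') = rstr('ofsyapjw') + 'd'
rstr('ofsyapjw') = rstr('fsyapjw') + 'o'
rstr('fsyapjw') = rstr('syapjw') + 'f'
rstr('syapjw') = rstr('yapjw') + 's'
rstr('yapjw') = rstr('apjw') + 'y'
rstr('apjw') = rstr('pjw') + 'a'
rstr('pjw') = rstr('jw') + 'p'
rstr('jw') = rstr('w') + 'j'
rstr('w') = 'w'  (base case)
Concatenating: 'w' + 'j' + 'p' + 'a' + 'y' + 's' + 'f' + 'o' + 'd' = 'wjpaysfod'

wjpaysfod


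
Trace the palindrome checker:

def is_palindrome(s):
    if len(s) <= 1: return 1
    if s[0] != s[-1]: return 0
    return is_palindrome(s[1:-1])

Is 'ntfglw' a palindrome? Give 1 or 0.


is_palindrome('ntfglw'): s[0]='n' != s[-1]='w' -> return 0
Result: 0 (not a palindrome)

0


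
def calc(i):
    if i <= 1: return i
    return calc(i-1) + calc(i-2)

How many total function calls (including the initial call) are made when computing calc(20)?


Let C(n) = total calls for calc(n)
C(0) = 1, C(1) = 1
C(2) = 1 + C(1) + C(0) = 1 + 1 + 1 = 3
C(3) = 1 + C(2) + C(1) = 1 + 3 + 1 = 5
C(4) = 1 + C(3) + C(2) = 1 + 5 + 3 = 9
C(5) = 1 + C(4) + C(3) = 1 + 9 + 5 = 15
C(6) = 1 + C(5) + C(4) = 1 + 15 + 9 = 25
C(7) = 1 + C(6) + C(5) = 1 + 25 + 15 = 41
C(8) = 1 + C(7) + C(6) = 1 + 41 + 25 = 67
C(9) = 1 + C(8) + C(7) = 1 + 67 + 41 = 109
C(10) = 1 + C(9) + C(8) = 1 + 109 + 67 = 177
C(11) = 1 + C(10) + C(9) = 1 + 177 + 109 = 287
C(12) = 1 + C(11) + C(10) = 1 + 287 + 177 = 465
C(13) = 1 + C(12) + C(11) = 1 + 465 + 287 = 753
C(14) = 1 + C(13) + C(12) = 1 + 753 + 465 = 1219
C(15) = 1 + C(14) + C(13) = 1 + 1219 + 753 = 1973
C(16) = 1 + C(15) + C(14) = 1 + 1973 + 1219 = 3193
C(17) = 1 + C(16) + C(15) = 1 + 3193 + 1973 = 5167
C(18) = 1 + C(17) + C(16) = 1 + 5167 + 3193 = 8361
C(19) = 1 + C(18) + C(17) = 1 + 8361 + 5167 = 13529
C(20) = 1 + C(19) + C(18) = 1 + 13529 + 8361 = 21891

21891


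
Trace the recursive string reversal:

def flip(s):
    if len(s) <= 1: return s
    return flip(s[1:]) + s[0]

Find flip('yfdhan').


flip('yfdhan') = flip('fdhan') + 'y'
flip('fdhan') = flip('dhan') + 'f'
flip('dhan') = flip('han') + 'd'
flip('han') = flip('an') + 'h'
flip('an') = flip('n') + 'a'
flip('n') = 'n'  (base case)
Concatenating: 'n' + 'a' + 'h' + 'd' + 'f' + 'y' = 'nahdfy'

nahdfy


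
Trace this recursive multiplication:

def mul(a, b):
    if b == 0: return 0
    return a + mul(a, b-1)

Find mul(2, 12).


mul(2, 12) = 2 + mul(2, 11)
mul(2, 11) = 2 + mul(2, 10)
mul(2, 10) = 2 + mul(2, 9)
mul(2, 9) = 2 + mul(2, 8)
mul(2, 8) = 2 + mul(2, 7)
mul(2, 7) = 2 + mul(2, 6)
mul(2, 6) = 2 + mul(2, 5)
mul(2, 5) = 2 + mul(2, 4)
mul(2, 4) = 2 + mul(2, 3)
mul(2, 3) = 2 + mul(2, 2)
mul(2, 2) = 2 + mul(2, 1)
mul(2, 1) = 2 + mul(2, 0)
mul(2, 0) = 0  (base case)
Total: 2 + 2 + 2 + 2 + 2 + 2 + 2 + 2 + 2 + 2 + 2 + 2 + 0 = 24

24


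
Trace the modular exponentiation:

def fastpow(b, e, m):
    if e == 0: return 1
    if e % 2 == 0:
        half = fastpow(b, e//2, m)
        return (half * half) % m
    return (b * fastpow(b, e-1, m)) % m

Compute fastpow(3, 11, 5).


fastpow(3, 11, 5): e is odd, compute fastpow(3, 10, 5)
  fastpow(3, 10, 5): e is even, compute fastpow(3, 5, 5)
    fastpow(3, 5, 5): e is odd, compute fastpow(3, 4, 5)
      fastpow(3, 4, 5): e is even, compute fastpow(3, 2, 5)
        fastpow(3, 2, 5): e is even, compute fastpow(3, 1, 5)
          fastpow(3, 1, 5): e is odd, compute fastpow(3, 0, 5)
          fastpow(3, 0, 5) = 1
          (3 * 1) % 5 = 3
        half=3, (3*3) % 5 = 4
      half=4, (4*4) % 5 = 1
    (3 * 1) % 5 = 3
  half=3, (3*3) % 5 = 4
(3 * 4) % 5 = 2

2


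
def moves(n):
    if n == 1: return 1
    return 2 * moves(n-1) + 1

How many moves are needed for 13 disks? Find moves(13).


moves(13) = 2 * moves(12) + 1
moves(12) = 2 * moves(11) + 1
moves(11) = 2 * moves(10) + 1
moves(10) = 2 * moves(9) + 1
moves(9) = 2 * moves(8) + 1
moves(8) = 2 * moves(7) + 1
moves(7) = 2 * moves(6) + 1
moves(6) = 2 * moves(5) + 1
moves(5) = 2 * moves(4) + 1
moves(4) = 2 * moves(3) + 1
moves(3) = 2 * moves(2) + 1
moves(2) = 2 * moves(1) + 1
moves(1) = 1  (base case)
moves(2) = 2 * 1 + 1 = 3
moves(3) = 2 * 3 + 1 = 7
moves(4) = 2 * 7 + 1 = 15
moves(5) = 2 * 15 + 1 = 31
moves(6) = 2 * 31 + 1 = 63
moves(7) = 2 * 63 + 1 = 127
moves(8) = 2 * 127 + 1 = 255
moves(9) = 2 * 255 + 1 = 511
moves(10) = 2 * 511 + 1 = 1023
moves(11) = 2 * 1023 + 1 = 2047
moves(12) = 2 * 2047 + 1 = 4095
moves(13) = 2 * 4095 + 1 = 8191

8191


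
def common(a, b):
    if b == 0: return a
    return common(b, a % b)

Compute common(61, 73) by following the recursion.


common(61, 73) = common(73, 61)
common(73, 61) = common(61, 12)
common(61, 12) = common(12, 1)
common(12, 1) = common(1, 0)
common(1, 0) = 1  (base case)

1


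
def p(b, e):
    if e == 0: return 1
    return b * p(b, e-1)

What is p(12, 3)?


p(12, 3)
= 12 * p(12, 2)
= 12 * 12 * p(12, 1)
= 12 * 12 * 12 * p(12, 0)
= 12 * 12 * 12 * 1
= 1728

1728


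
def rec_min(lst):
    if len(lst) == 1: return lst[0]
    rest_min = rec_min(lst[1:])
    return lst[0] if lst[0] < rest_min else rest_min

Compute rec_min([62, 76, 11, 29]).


rec_min([62, 76, 11, 29]): compare 62 with rec_min([76, 11, 29])
rec_min([76, 11, 29]): compare 76 with rec_min([11, 29])
rec_min([11, 29]): compare 11 with rec_min([29])
rec_min([29]) = 29  (base case)
Compare 11 with 29 -> 11
Compare 76 with 11 -> 11
Compare 62 with 11 -> 11

11


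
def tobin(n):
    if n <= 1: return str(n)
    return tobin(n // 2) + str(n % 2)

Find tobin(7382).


tobin(7382) = tobin(3691) + '0'
tobin(3691) = tobin(1845) + '1'
tobin(1845) = tobin(922) + '1'
tobin(922) = tobin(461) + '0'
tobin(461) = tobin(230) + '1'
tobin(230) = tobin(115) + '0'
tobin(115) = tobin(57) + '1'
tobin(57) = tobin(28) + '1'
tobin(28) = tobin(14) + '0'
tobin(14) = tobin(7) + '0'
tobin(7) = tobin(3) + '1'
tobin(3) = tobin(1) + '1'
tobin(1) = '1'  (base case)
Concatenating: '1' + '1' + '1' + '0' + '0' + '1' + '1' + '0' + '1' + '0' + '1' + '1' + '0' = '1110011010110'

1110011010110


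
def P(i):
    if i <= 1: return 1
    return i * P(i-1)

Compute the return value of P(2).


P(2)
= 2 * P(1)
= 2 * 1
= 2

2


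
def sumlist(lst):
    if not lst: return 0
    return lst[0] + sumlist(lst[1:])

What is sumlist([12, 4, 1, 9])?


sumlist([12, 4, 1, 9]) = 12 + sumlist([4, 1, 9])
sumlist([4, 1, 9]) = 4 + sumlist([1, 9])
sumlist([1, 9]) = 1 + sumlist([9])
sumlist([9]) = 9 + sumlist([])
sumlist([]) = 0  (base case)
Total: 12 + 4 + 1 + 9 + 0 = 26

26


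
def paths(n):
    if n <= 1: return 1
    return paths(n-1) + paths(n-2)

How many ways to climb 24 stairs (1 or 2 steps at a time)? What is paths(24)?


Building up from base cases:
paths(0) = 1
paths(1) = 1
paths(2) = paths(1) + paths(0) = 1 + 1 = 2
paths(3) = paths(2) + paths(1) = 2 + 1 = 3
paths(4) = paths(3) + paths(2) = 3 + 2 = 5
paths(5) = paths(4) + paths(3) = 5 + 3 = 8
paths(6) = paths(5) + paths(4) = 8 + 5 = 13
paths(7) = paths(6) + paths(5) = 13 + 8 = 21
paths(8) = paths(7) + paths(6) = 21 + 13 = 34
paths(9) = paths(8) + paths(7) = 34 + 21 = 55
paths(10) = paths(9) + paths(8) = 55 + 34 = 89
paths(11) = paths(10) + paths(9) = 89 + 55 = 144
paths(12) = paths(11) + paths(10) = 144 + 89 = 233
paths(13) = paths(12) + paths(11) = 233 + 144 = 377
paths(14) = paths(13) + paths(12) = 377 + 233 = 610
paths(15) = paths(14) + paths(13) = 610 + 377 = 987
paths(16) = paths(15) + paths(14) = 987 + 610 = 1597
paths(17) = paths(16) + paths(15) = 1597 + 987 = 2584
paths(18) = paths(17) + paths(16) = 2584 + 1597 = 4181
paths(19) = paths(18) + paths(17) = 4181 + 2584 = 6765
paths(20) = paths(19) + paths(18) = 6765 + 4181 = 10946
paths(21) = paths(20) + paths(19) = 10946 + 6765 = 17711
paths(22) = paths(21) + paths(20) = 17711 + 10946 = 28657
paths(23) = paths(22) + paths(21) = 28657 + 17711 = 46368
paths(24) = paths(23) + paths(22) = 46368 + 28657 = 75025

75025


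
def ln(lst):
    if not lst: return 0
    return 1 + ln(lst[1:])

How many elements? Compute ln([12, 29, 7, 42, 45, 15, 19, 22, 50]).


ln([12, 29, 7, 42, 45, 15, 19, 22, 50]) = 1 + ln([29, 7, 42, 45, 15, 19, 22, 50])
ln([29, 7, 42, 45, 15, 19, 22, 50]) = 1 + ln([7, 42, 45, 15, 19, 22, 50])
ln([7, 42, 45, 15, 19, 22, 50]) = 1 + ln([42, 45, 15, 19, 22, 50])
ln([42, 45, 15, 19, 22, 50]) = 1 + ln([45, 15, 19, 22, 50])
ln([45, 15, 19, 22, 50]) = 1 + ln([15, 19, 22, 50])
ln([15, 19, 22, 50]) = 1 + ln([19, 22, 50])
ln([19, 22, 50]) = 1 + ln([22, 50])
ln([22, 50]) = 1 + ln([50])
ln([50]) = 1 + ln([])
ln([]) = 0  (base case)
Unwinding: 1 + 1 + 1 + 1 + 1 + 1 + 1 + 1 + 1 + 0 = 9

9


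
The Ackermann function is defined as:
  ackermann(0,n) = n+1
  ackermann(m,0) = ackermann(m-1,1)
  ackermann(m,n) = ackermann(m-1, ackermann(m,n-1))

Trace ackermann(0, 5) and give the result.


ackermann(0, 5) = 6
Result: ackermann(0, 5) = 6

6


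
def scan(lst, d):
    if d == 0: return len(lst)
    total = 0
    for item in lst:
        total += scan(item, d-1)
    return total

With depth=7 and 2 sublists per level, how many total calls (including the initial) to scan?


At depth 0 (root): 1 call
At depth 1: each of 1 parents calls scan on 2 children = 2 calls
At depth 2: each of 2 parents calls scan on 2 children = 4 calls
At depth 3: each of 4 parents calls scan on 2 children = 8 calls
At depth 4: each of 8 parents calls scan on 2 children = 16 calls
At depth 5: each of 16 parents calls scan on 2 children = 32 calls
At depth 6: each of 32 parents calls scan on 2 children = 64 calls
At depth 7: each of 64 parents calls scan on 2 children = 128 calls
Total: 1 + 2 + 4 + 8 + 16 + 32 + 64 + 128 = 255

255


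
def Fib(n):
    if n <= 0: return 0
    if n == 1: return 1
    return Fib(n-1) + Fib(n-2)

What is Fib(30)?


Computing Fib(30) bottom-up:
Fib(0) = 0
Fib(1) = 1
Fib(2) = Fib(1) + Fib(0) = 1 + 0 = 1
Fib(3) = Fib(2) + Fib(1) = 1 + 1 = 2
Fib(4) = Fib(3) + Fib(2) = 2 + 1 = 3
Fib(5) = Fib(4) + Fib(3) = 3 + 2 = 5
Fib(6) = Fib(5) + Fib(4) = 5 + 3 = 8
Fib(7) = Fib(6) + Fib(5) = 8 + 5 = 13
Fib(8) = Fib(7) + Fib(6) = 13 + 8 = 21
Fib(9) = Fib(8) + Fib(7) = 21 + 13 = 34
Fib(10) = Fib(9) + Fib(8) = 34 + 21 = 55
Fib(11) = Fib(10) + Fib(9) = 55 + 34 = 89
Fib(12) = Fib(11) + Fib(10) = 89 + 55 = 144
Fib(13) = Fib(12) + Fib(11) = 144 + 89 = 233
Fib(14) = Fib(13) + Fib(12) = 233 + 144 = 377
Fib(15) = Fib(14) + Fib(13) = 377 + 233 = 610
Fib(16) = Fib(15) + Fib(14) = 610 + 377 = 987
Fib(17) = Fib(16) + Fib(15) = 987 + 610 = 1597
Fib(18) = Fib(17) + Fib(16) = 1597 + 987 = 2584
Fib(19) = Fib(18) + Fib(17) = 2584 + 1597 = 4181
Fib(20) = Fib(19) + Fib(18) = 4181 + 2584 = 6765
Fib(21) = Fib(20) + Fib(19) = 6765 + 4181 = 10946
Fib(22) = Fib(21) + Fib(20) = 10946 + 6765 = 17711
Fib(23) = Fib(22) + Fib(21) = 17711 + 10946 = 28657
Fib(24) = Fib(23) + Fib(22) = 28657 + 17711 = 46368
Fib(25) = Fib(24) + Fib(23) = 46368 + 28657 = 75025
Fib(26) = Fib(25) + Fib(24) = 75025 + 46368 = 121393
Fib(27) = Fib(26) + Fib(25) = 121393 + 75025 = 196418
Fib(28) = Fib(27) + Fib(26) = 196418 + 121393 = 317811
Fib(29) = Fib(28) + Fib(27) = 317811 + 196418 = 514229
Fib(30) = Fib(29) + Fib(28) = 514229 + 317811 = 832040

832040


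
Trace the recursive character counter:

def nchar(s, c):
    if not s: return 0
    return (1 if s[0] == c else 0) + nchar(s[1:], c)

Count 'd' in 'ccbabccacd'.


s[0]='c' != 'd' -> 0
s[0]='c' != 'd' -> 0
s[0]='b' != 'd' -> 0
s[0]='a' != 'd' -> 0
s[0]='b' != 'd' -> 0
s[0]='c' != 'd' -> 0
s[0]='c' != 'd' -> 0
s[0]='a' != 'd' -> 0
s[0]='c' != 'd' -> 0
s[0]='d' == 'd' -> 1
Sum: 0 + 0 + 0 + 0 + 0 + 0 + 0 + 0 + 0 + 1 = 1

1


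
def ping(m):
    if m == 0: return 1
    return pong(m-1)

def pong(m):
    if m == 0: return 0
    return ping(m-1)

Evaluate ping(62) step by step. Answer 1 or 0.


ping(62) = pong(61)
pong(61) = ping(60)
ping(60) = pong(59)
pong(59) = ping(58)
ping(58) = pong(57)
pong(57) = ping(56)
ping(56) = pong(55)
pong(55) = ping(54)
ping(54) = pong(53)
pong(53) = ping(52)
ping(52) = pong(51)
pong(51) = ping(50)
ping(50) = pong(49)
pong(49) = ping(48)
ping(48) = pong(47)
pong(47) = ping(46)
ping(46) = pong(45)
pong(45) = ping(44)
ping(44) = pong(43)
pong(43) = ping(42)
ping(42) = pong(41)
pong(41) = ping(40)
ping(40) = pong(39)
pong(39) = ping(38)
ping(38) = pong(37)
pong(37) = ping(36)
ping(36) = pong(35)
pong(35) = ping(34)
ping(34) = pong(33)
pong(33) = ping(32)
ping(32) = pong(31)
pong(31) = ping(30)
ping(30) = pong(29)
pong(29) = ping(28)
ping(28) = pong(27)
pong(27) = ping(26)
ping(26) = pong(25)
pong(25) = ping(24)
ping(24) = pong(23)
pong(23) = ping(22)
ping(22) = pong(21)
pong(21) = ping(20)
ping(20) = pong(19)
pong(19) = ping(18)
ping(18) = pong(17)
pong(17) = ping(16)
ping(16) = pong(15)
pong(15) = ping(14)
ping(14) = pong(13)
pong(13) = ping(12)
ping(12) = pong(11)
pong(11) = ping(10)
ping(10) = pong(9)
pong(9) = ping(8)
ping(8) = pong(7)
pong(7) = ping(6)
ping(6) = pong(5)
pong(5) = ping(4)
ping(4) = pong(3)
pong(3) = ping(2)
ping(2) = pong(1)
pong(1) = ping(0)
ping(0) = 1  (base case)
Result: 1

1


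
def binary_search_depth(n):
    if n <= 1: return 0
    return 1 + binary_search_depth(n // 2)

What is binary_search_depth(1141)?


1141 / 2 = 570
570 / 2 = 285
285 / 2 = 142
142 / 2 = 71
71 / 2 = 35
35 / 2 = 17
17 / 2 = 8
8 / 2 = 4
4 / 2 = 2
2 / 2 = 1
Reached 1 after 10 halvings

10


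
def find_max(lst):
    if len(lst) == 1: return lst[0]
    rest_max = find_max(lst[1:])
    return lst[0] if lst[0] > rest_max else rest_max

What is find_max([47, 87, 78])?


find_max([47, 87, 78]): compare 47 with find_max([87, 78])
find_max([87, 78]): compare 87 with find_max([78])
find_max([78]) = 78  (base case)
Compare 87 with 78 -> 87
Compare 47 with 87 -> 87

87


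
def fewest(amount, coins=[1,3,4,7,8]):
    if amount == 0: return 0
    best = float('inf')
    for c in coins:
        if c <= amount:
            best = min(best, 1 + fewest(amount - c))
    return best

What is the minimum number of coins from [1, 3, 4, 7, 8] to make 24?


Building up with DP:
fewest(0) = 0
fewest(1) = min(1+fewest(0)=1+0=1) = 1
fewest(2) = min(1+fewest(1)=1+1=2) = 2
fewest(3) = min(1+fewest(2)=1+2=3, 1+fewest(0)=1+0=1) = 1
fewest(4) = min(1+fewest(3)=1+1=2, 1+fewest(1)=1+1=2, 1+fewest(0)=1+0=1) = 1
fewest(5) = min(1+fewest(4)=1+1=2, 1+fewest(2)=1+2=3, 1+fewest(1)=1+1=2) = 2
fewest(6) = min(1+fewest(5)=1+2=3, 1+fewest(3)=1+1=2, 1+fewest(2)=1+2=3) = 2
fewest(7) = min(1+fewest(6)=1+2=3, 1+fewest(4)=1+1=2, 1+fewest(3)=1+1=2, 1+fewest(0)=1+0=1) = 1
fewest(8) = min(1+fewest(7)=1+1=2, 1+fewest(5)=1+2=3, 1+fewest(4)=1+1=2, 1+fewest(1)=1+1=2, 1+fewest(0)=1+0=1) = 1
fewest(9) = min(1+fewest(8)=1+1=2, 1+fewest(6)=1+2=3, 1+fewest(5)=1+2=3, 1+fewest(2)=1+2=3, 1+fewest(1)=1+1=2) = 2
fewest(10) = min(1+fewest(9)=1+2=3, 1+fewest(7)=1+1=2, 1+fewest(6)=1+2=3, 1+fewest(3)=1+1=2, 1+fewest(2)=1+2=3) = 2
fewest(11) = min(1+fewest(10)=1+2=3, 1+fewest(8)=1+1=2, 1+fewest(7)=1+1=2, 1+fewest(4)=1+1=2, 1+fewest(3)=1+1=2) = 2
fewest(12) = min(1+fewest(11)=1+2=3, 1+fewest(9)=1+2=3, 1+fewest(8)=1+1=2, 1+fewest(5)=1+2=3, 1+fewest(4)=1+1=2) = 2
fewest(13) = min(1+fewest(12)=1+2=3, 1+fewest(10)=1+2=3, 1+fewest(9)=1+2=3, 1+fewest(6)=1+2=3, 1+fewest(5)=1+2=3) = 3
fewest(14) = min(1+fewest(13)=1+3=4, 1+fewest(11)=1+2=3, 1+fewest(10)=1+2=3, 1+fewest(7)=1+1=2, 1+fewest(6)=1+2=3) = 2
fewest(15) = min(1+fewest(14)=1+2=3, 1+fewest(12)=1+2=3, 1+fewest(11)=1+2=3, 1+fewest(8)=1+1=2, 1+fewest(7)=1+1=2) = 2
fewest(16) = min(1+fewest(15)=1+2=3, 1+fewest(13)=1+3=4, 1+fewest(12)=1+2=3, 1+fewest(9)=1+2=3, 1+fewest(8)=1+1=2) = 2
fewest(17) = min(1+fewest(16)=1+2=3, 1+fewest(14)=1+2=3, 1+fewest(13)=1+3=4, 1+fewest(10)=1+2=3, 1+fewest(9)=1+2=3) = 3
fewest(18) = min(1+fewest(17)=1+3=4, 1+fewest(15)=1+2=3, 1+fewest(14)=1+2=3, 1+fewest(11)=1+2=3, 1+fewest(10)=1+2=3) = 3
fewest(19) = min(1+fewest(18)=1+3=4, 1+fewest(16)=1+2=3, 1+fewest(15)=1+2=3, 1+fewest(12)=1+2=3, 1+fewest(11)=1+2=3) = 3
fewest(20) = min(1+fewest(19)=1+3=4, 1+fewest(17)=1+3=4, 1+fewest(16)=1+2=3, 1+fewest(13)=1+3=4, 1+fewest(12)=1+2=3) = 3
fewest(21) = min(1+fewest(20)=1+3=4, 1+fewest(18)=1+3=4, 1+fewest(17)=1+3=4, 1+fewest(14)=1+2=3, 1+fewest(13)=1+3=4) = 3
fewest(22) = min(1+fewest(21)=1+3=4, 1+fewest(19)=1+3=4, 1+fewest(18)=1+3=4, 1+fewest(15)=1+2=3, 1+fewest(14)=1+2=3) = 3
fewest(23) = min(1+fewest(22)=1+3=4, 1+fewest(20)=1+3=4, 1+fewest(19)=1+3=4, 1+fewest(16)=1+2=3, 1+fewest(15)=1+2=3) = 3
fewest(24) = min(1+fewest(23)=1+3=4, 1+fewest(21)=1+3=4, 1+fewest(20)=1+3=4, 1+fewest(17)=1+3=4, 1+fewest(16)=1+2=3) = 3

3


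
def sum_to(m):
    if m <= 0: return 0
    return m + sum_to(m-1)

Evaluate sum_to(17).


sum_to(17)
= 17 + 16 + 15 + 14 + 13 + 12 + 11 + 10 + 9 + 8 + 7 + 6 + 5 + 4 + 3 + 2 + 1 + sum_to(0)
= 17 + 16 + 15 + 14 + 13 + 12 + 11 + 10 + 9 + 8 + 7 + 6 + 5 + 4 + 3 + 2 + 1 + 0
= 153

153
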